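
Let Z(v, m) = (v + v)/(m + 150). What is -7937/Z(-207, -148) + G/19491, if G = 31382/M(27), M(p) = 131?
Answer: 6757401617/176179149 ≈ 38.355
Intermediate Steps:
Z(v, m) = 2*v/(150 + m) (Z(v, m) = (2*v)/(150 + m) = 2*v/(150 + m))
G = 31382/131 ≈ 239.56
-7937/Z(-207, -148) + G/19491 = -7937/(2*(-207)/(150 - 148)) + (31382/131)/19491 = -7937/(2*(-207)/2) + (31382/131)*(1/19491) = -7937/(2*(-207)*(1/2)) + 31382/2553321 = -7937/(-207) + 31382/2553321 = -7937*(-1/207) + 31382/2553321 = 7937/207 + 31382/2553321 = 6757401617/176179149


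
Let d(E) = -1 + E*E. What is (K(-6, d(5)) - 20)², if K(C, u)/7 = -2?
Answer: 1156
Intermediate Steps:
d(E) = -1 + E²
K(C, u) = -14 (K(C, u) = 7*(-2) = -14)
(K(-6, d(5)) - 20)² = (-14 - 20)² = (-34)² = 1156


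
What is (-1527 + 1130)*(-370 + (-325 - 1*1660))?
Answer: 934935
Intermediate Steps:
(-1527 + 1130)*(-370 + (-325 - 1*1660)) = -397*(-370 + (-325 - 1660)) = -397*(-370 - 1985) = -397*(-2355) = 934935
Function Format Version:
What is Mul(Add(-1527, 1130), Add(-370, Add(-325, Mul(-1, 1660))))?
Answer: 934935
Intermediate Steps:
Mul(Add(-1527, 1130), Add(-370, Add(-325, Mul(-1, 1660)))) = Mul(-397, Add(-370, Add(-325, -1660))) = Mul(-397, Add(-370, -1985)) = Mul(-397, -2355) = 934935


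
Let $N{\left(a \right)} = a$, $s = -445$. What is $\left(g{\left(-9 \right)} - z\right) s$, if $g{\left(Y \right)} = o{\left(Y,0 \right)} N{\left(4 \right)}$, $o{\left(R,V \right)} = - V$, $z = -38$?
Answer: $-16910$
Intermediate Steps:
$g{\left(Y \right)} = 0$ ($g{\left(Y \right)} = \left(-1\right) 0 \cdot 4 = 0 \cdot 4 = 0$)
$\left(g{\left(-9 \right)} - z\right) s = \left(0 - -38\right) \left(-445\right) = \left(0 + 38\right) \left(-445\right) = 38 \left(-445\right) = -16910$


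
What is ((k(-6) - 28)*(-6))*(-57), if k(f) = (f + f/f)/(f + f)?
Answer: -18867/2 ≈ -9433.5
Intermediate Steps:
k(f) = (1 + f)/(2*f) (k(f) = (f + 1)/((2*f)) = (1 + f)*(1/(2*f)) = (1 + f)/(2*f))
((k(-6) - 28)*(-6))*(-57) = (((½)*(1 - 6)/(-6) - 28)*(-6))*(-57) = (((½)*(-⅙)*(-5) - 28)*(-6))*(-57) = ((5/12 - 28)*(-6))*(-57) = -331/12*(-6)*(-57) = (331/2)*(-57) = -18867/2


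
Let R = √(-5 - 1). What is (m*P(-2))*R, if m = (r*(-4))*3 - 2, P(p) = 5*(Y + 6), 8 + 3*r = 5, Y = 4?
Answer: 500*I*√6 ≈ 1224.7*I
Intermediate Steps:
r = -1 (r = -8/3 + (⅓)*5 = -8/3 + 5/3 = -1)
P(p) = 50 (P(p) = 5*(4 + 6) = 5*10 = 50)
m = 10 (m = -1*(-4)*3 - 2 = 4*3 - 2 = 12 - 2 = 10)
R = I*√6 (R = √(-6) = I*√6 ≈ 2.4495*I)
(m*P(-2))*R = (10*50)*(I*√6) = 500*(I*√6) = 500*I*√6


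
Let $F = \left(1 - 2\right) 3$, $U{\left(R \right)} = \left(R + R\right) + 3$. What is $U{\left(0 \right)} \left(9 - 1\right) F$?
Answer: $-72$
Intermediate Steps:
$U{\left(R \right)} = 3 + 2 R$ ($U{\left(R \right)} = 2 R + 3 = 3 + 2 R$)
$F = -3$ ($F = \left(-1\right) 3 = -3$)
$U{\left(0 \right)} \left(9 - 1\right) F = \left(3 + 2 \cdot 0\right) \left(9 - 1\right) \left(-3\right) = \left(3 + 0\right) 8 \left(-3\right) = 3 \cdot 8 \left(-3\right) = 24 \left(-3\right) = -72$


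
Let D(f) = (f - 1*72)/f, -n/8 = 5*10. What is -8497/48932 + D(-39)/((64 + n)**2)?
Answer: -239784511/1381056768 ≈ -0.17362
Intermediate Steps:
n = -400 (n = -40*10 = -8*50 = -400)
D(f) = (-72 + f)/f (D(f) = (f - 72)/f = (-72 + f)/f)
-8497/48932 + D(-39)/((64 + n)**2) = -8497/48932 + ((-72 - 39)/(-39))/((64 - 400)**2) = -8497*1/48932 + (-1/39*(-111))/((-336)**2) = -8497/48932 + (37/13)/112896 = -8497/48932 + (37/13)*(1/112896) = -8497/48932 + 37/1467648 = -239784511/1381056768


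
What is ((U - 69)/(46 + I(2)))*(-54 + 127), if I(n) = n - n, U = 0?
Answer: -219/2 ≈ -109.50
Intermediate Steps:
I(n) = 0
((U - 69)/(46 + I(2)))*(-54 + 127) = ((0 - 69)/(46 + 0))*(-54 + 127) = -69/46*73 = -69*1/46*73 = -3/2*73 = -219/2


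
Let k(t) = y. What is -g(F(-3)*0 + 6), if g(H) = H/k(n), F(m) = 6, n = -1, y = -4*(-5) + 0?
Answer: -3/10 ≈ -0.30000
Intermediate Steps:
y = 20 (y = 20 + 0 = 20)
k(t) = 20
g(H) = H/20
-g(F(-3)*0 + 6) = -(6*0 + 6)/20 = -(0 + 6)/20 = -6/20 = -1*3/10 = -3/10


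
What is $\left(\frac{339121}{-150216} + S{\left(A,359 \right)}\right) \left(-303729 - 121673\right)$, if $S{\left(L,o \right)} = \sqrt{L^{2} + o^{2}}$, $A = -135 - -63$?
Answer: $\frac{72131375821}{75108} - 425402 \sqrt{134065} \approx -1.548 \cdot 10^{8}$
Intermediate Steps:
$A = -72$ ($A = -135 + 63 = -72$)
$\left(\frac{339121}{-150216} + S{\left(A,359 \right)}\right) \left(-303729 - 121673\right) = \left(\frac{339121}{-150216} + \sqrt{\left(-72\right)^{2} + 359^{2}}\right) \left(-303729 - 121673\right) = \left(339121 \left(- \frac{1}{150216}\right) + \sqrt{5184 + 128881}\right) \left(-425402\right) = \left(- \frac{339121}{150216} + \sqrt{134065}\right) \left(-425402\right) = \frac{72131375821}{75108} - 425402 \sqrt{134065}$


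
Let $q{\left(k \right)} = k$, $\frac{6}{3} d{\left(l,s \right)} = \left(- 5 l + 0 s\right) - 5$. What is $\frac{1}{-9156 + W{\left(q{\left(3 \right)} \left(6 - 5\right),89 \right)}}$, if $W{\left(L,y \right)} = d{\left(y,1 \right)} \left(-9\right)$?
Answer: $- \frac{1}{7131} \approx -0.00014023$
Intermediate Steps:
$d{\left(l,s \right)} = - \frac{5}{2} - \frac{5 l}{2}$ ($d{\left(l,s \right)} = \frac{\left(- 5 l + 0 s\right) - 5}{2} = \frac{\left(- 5 l + 0\right) - 5}{2} = \frac{- 5 l - 5}{2} = \frac{-5 - 5 l}{2} = - \frac{5}{2} - \frac{5 l}{2}$)
$W{\left(L,y \right)} = \frac{45}{2} + \frac{45 y}{2}$ ($W{\left(L,y \right)} = \left(- \frac{5}{2} - \frac{5 y}{2}\right) \left(-9\right) = \frac{45}{2} + \frac{45 y}{2}$)
$\frac{1}{-9156 + W{\left(q{\left(3 \right)} \left(6 - 5\right),89 \right)}} = \frac{1}{-9156 + \left(\frac{45}{2} + \frac{45}{2} \cdot 89\right)} = \frac{1}{-9156 + \left(\frac{45}{2} + \frac{4005}{2}\right)} = \frac{1}{-9156 + 2025} = \frac{1}{-7131} = - \frac{1}{7131}$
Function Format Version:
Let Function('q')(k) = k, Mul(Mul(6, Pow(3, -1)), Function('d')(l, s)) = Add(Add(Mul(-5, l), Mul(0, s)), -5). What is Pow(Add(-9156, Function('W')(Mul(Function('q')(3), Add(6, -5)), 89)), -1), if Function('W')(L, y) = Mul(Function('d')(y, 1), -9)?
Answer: Rational(-1, 7131) ≈ -0.00014023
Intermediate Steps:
Function('d')(l, s) = Add(Rational(-5, 2), Mul(Rational(-5, 2), l)) (Function('d')(l, s) = Mul(Rational(1, 2), Add(Add(Mul(-5, l), Mul(0, s)), -5)) = Mul(Rational(1, 2), Add(Add(Mul(-5, l), 0), -5)) = Mul(Rational(1, 2), Add(Mul(-5, l), -5)) = Mul(Rational(1, 2), Add(-5, Mul(-5, l))) = Add(Rational(-5, 2), Mul(Rational(-5, 2), l)))
Function('W')(L, y) = Add(Rational(45, 2), Mul(Rational(45, 2), y)) (Function('W')(L, y) = Mul(Add(Rational(-5, 2), Mul(Rational(-5, 2), y)), -9) = Add(Rational(45, 2), Mul(Rational(45, 2), y)))
Pow(Add(-9156, Function('W')(Mul(Function('q')(3), Add(6, -5)), 89)), -1) = Pow(Add(-9156, Add(Rational(45, 2), Mul(Rational(45, 2), 89))), -1) = Pow(Add(-9156, Add(Rational(45, 2), Rational(4005, 2))), -1) = Pow(Add(-9156, 2025), -1) = Pow(-7131, -1) = Rational(-1, 7131)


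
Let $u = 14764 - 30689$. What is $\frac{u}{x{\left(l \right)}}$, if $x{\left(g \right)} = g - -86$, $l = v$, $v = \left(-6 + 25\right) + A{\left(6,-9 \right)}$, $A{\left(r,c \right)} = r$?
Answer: $- \frac{15925}{111} \approx -143.47$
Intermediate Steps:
$u = -15925$
$v = 25$ ($v = \left(-6 + 25\right) + 6 = 19 + 6 = 25$)
$l = 25$
$x{\left(g \right)} = 86 + g$ ($x{\left(g \right)} = g + 86 = 86 + g$)
$\frac{u}{x{\left(l \right)}} = - \frac{15925}{86 + 25} = - \frac{15925}{111}$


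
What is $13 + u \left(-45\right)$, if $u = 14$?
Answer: $-617$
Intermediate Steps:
$13 + u \left(-45\right) = 13 + 14 \left(-45\right) = 13 - 630 = -617$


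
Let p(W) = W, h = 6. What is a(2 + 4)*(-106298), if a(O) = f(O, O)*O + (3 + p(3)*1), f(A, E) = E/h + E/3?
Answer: -2551152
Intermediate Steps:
f(A, E) = E/2 (f(A, E) = E/6 + E/3 = E/2)
a(O) = 6 + O²/2 (a(O) = (O/2)*O + (3 + 3*1) = O²/2 + (3 + 3) = O²/2 + 6 = 6 + O²/2)
a(2 + 4)*(-106298) = (6 + (2 + 4)²/2)*(-106298) = (6 + (½)*6²)*(-106298) = (6 + (½)*36)*(-106298) = (6 + 18)*(-106298) = 24*(-106298) = -2551152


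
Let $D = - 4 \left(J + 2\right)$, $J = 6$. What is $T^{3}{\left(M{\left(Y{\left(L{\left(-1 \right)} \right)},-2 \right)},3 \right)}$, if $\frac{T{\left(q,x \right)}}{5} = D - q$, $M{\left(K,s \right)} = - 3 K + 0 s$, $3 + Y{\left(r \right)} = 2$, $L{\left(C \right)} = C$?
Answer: $-5359375$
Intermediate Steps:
$Y{\left(r \right)} = -1$ ($Y{\left(r \right)} = -3 + 2 = -1$)
$M{\left(K,s \right)} = - 3 K$ ($M{\left(K,s \right)} = - 3 K + 0 = - 3 K$)
$D = -32$ ($D = - 4 \left(6 + 2\right) = \left(-4\right) 8 = -32$)
$T{\left(q,x \right)} = -160 - 5 q$ ($T{\left(q,x \right)} = 5 \left(-32 - q\right) = -160 - 5 q$)
$T^{3}{\left(M{\left(Y{\left(L{\left(-1 \right)} \right)},-2 \right)},3 \right)} = \left(-160 - 5 \left(\left(-3\right) \left(-1\right)\right)\right)^{3} = \left(-160 - 15\right)^{3} = \left(-175\right)^{3} = -5359375$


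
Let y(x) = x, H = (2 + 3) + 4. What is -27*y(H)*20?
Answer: -4860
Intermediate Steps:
H = 9 (H = 5 + 4 = 9)
-27*y(H)*20 = -27*9*20 = -243*20 = -4860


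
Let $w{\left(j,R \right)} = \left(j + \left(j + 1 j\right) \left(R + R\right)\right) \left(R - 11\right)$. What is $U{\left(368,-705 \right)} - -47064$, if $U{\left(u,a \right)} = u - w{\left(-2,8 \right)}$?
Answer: $47234$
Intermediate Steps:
$w{\left(j,R \right)} = \left(-11 + R\right) \left(j + 4 R j\right)$ ($w{\left(j,R \right)} = \left(j + \left(j + j\right) 2 R\right) \left(-11 + R\right) = \left(j + 2 j 2 R\right) \left(-11 + R\right) = \left(j + 4 R j\right) \left(-11 + R\right) = \left(-11 + R\right) \left(j + 4 R j\right)$)
$U{\left(u,a \right)} = -198 + u$ ($U{\left(u,a \right)} = u - - 2 \left(-11 - 344 + 4 \cdot 8^{2}\right) = u - - 2 \left(-11 - 344 + 4 \cdot 64\right) = u - - 2 \left(-11 - 344 + 256\right) = u - \left(-2\right) \left(-99\right) = u - 198 = -198 + u$)
$U{\left(368,-705 \right)} - -47064 = \left(-198 + 368\right) - -47064 = 170 + 47064 = 47234$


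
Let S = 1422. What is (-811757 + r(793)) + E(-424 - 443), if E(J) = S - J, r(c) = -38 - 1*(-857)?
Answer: -808649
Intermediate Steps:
r(c) = 819 (r(c) = -38 + 857 = 819)
E(J) = 1422 - J
(-811757 + r(793)) + E(-424 - 443) = (-811757 + 819) + (1422 - (-424 - 443)) = -810938 + (1422 - 1*(-867)) = -810938 + (1422 + 867) = -810938 + 2289 = -808649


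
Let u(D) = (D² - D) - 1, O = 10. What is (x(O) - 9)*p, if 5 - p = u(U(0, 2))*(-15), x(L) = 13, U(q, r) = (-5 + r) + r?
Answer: 80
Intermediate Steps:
U(q, r) = -5 + 2*r
u(D) = -1 + D² - D
p = 20 (p = 5 - (-1 + (-5 + 2*2)² - (-5 + 2*2))*(-15) = 5 - (-1 + (-5 + 4)² - (-5 + 4))*(-15) = 5 - (-1 + (-1)² - 1*(-1))*(-15) = 5 - (-1 + 1 + 1)*(-15) = 5 - (-15) = 5 - 1*(-15) = 5 + 15 = 20)
(x(O) - 9)*p = (13 - 9)*20 = 4*20 = 80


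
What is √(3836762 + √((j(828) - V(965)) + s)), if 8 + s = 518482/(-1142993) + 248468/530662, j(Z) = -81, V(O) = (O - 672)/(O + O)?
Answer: √(10863186529878786110251099395084200 + 53210358915290*I*√252377948810813444124235686310)/53210358915290 ≈ 1958.8 + 0.00241*I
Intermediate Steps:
V(O) = (-672 + O)/(2*O) (V(O) = (-672 + O)/((2*O)) = (-672 + O)*(1/(2*O)) = (-672 + O)/(2*O))
s = -220158414604/27570134153 (s = -8 + (518482/(-1142993) + 248468/530662) = -8 + (518482*(-1/1142993) + 248468*(1/530662)) = -8 + (-518482/1142993 + 11294/24121) = -8 + 402658620/27570134153 = -220158414604/27570134153 ≈ -7.9854)
√(3836762 + √((j(828) - V(965)) + s)) = √(3836762 + √((-81 - (-672 + 965)/(2*965)) - 220158414604/27570134153)) = √(3836762 + √((-81 - 293/(2*965)) - 220158414604/27570134153)) = √(3836762 + √((-81 - 1*293/1930) - 220158414604/27570134153)) = √(3836762 + √((-81 - 293/1930) - 220158414604/27570134153)) = √(3836762 + √(-156623/1930 - 220158414604/27570134153)) = √(3836762 + √(-4743022861631039/53210358915290)) = √(3836762 + I*√252377948810813444124235686310/53210358915290)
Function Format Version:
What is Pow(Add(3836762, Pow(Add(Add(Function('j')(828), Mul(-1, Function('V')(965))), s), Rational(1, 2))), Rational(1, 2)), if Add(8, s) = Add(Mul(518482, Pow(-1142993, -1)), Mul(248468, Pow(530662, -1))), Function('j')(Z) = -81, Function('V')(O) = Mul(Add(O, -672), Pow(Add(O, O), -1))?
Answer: Mul(Rational(1, 53210358915290), Pow(Add(10863186529878786110251099395084200, Mul(53210358915290, I, Pow(252377948810813444124235686310, Rational(1, 2)))), Rational(1, 2))) ≈ Add(1958.8, Mul(0.0024100, I))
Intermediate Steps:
Function('V')(O) = Mul(Rational(1, 2), Pow(O, -1), Add(-672, O)) (Function('V')(O) = Mul(Add(-672, O), Pow(Mul(2, O), -1)) = Mul(Add(-672, O), Mul(Rational(1, 2), Pow(O, -1))) = Mul(Rational(1, 2), Pow(O, -1), Add(-672, O)))
s = Rational(-220158414604, 27570134153) (s = Add(-8, Add(Mul(518482, Pow(-1142993, -1)), Mul(248468, Pow(530662, -1)))) = Add(-8, Add(Mul(518482, Rational(-1, 1142993)), Mul(248468, Rational(1, 530662)))) = Add(-8, Add(Rational(-518482, 1142993), Rational(11294, 24121))) = Add(-8, Rational(402658620, 27570134153)) = Rational(-220158414604, 27570134153) ≈ -7.9854)
Pow(Add(3836762, Pow(Add(Add(Function('j')(828), Mul(-1, Function('V')(965))), s), Rational(1, 2))), Rational(1, 2)) = Pow(Add(3836762, Pow(Add(Add(-81, Mul(-1, Mul(Rational(1, 2), Pow(965, -1), Add(-672, 965)))), Rational(-220158414604, 27570134153)), Rational(1, 2))), Rational(1, 2)) = Pow(Add(3836762, Pow(Add(Add(-81, Mul(-1, Mul(Rational(1, 2), Rational(1, 965), 293))), Rational(-220158414604, 27570134153)), Rational(1, 2))), Rational(1, 2)) = Pow(Add(3836762, Pow(Add(Add(-81, Mul(-1, Rational(293, 1930))), Rational(-220158414604, 27570134153)), Rational(1, 2))), Rational(1, 2)) = Pow(Add(3836762, Pow(Add(Add(-81, Rational(-293, 1930)), Rational(-220158414604, 27570134153)), Rational(1, 2))), Rational(1, 2)) = Pow(Add(3836762, Pow(Add(Rational(-156623, 1930), Rational(-220158414604, 27570134153)), Rational(1, 2))), Rational(1, 2)) = Pow(Add(3836762, Pow(Rational(-4743022861631039, 53210358915290), Rational(1, 2))), Rational(1, 2)) = Pow(Add(3836762, Mul(Rational(1, 53210358915290), I, Pow(252377948810813444124235686310, Rational(1, 2)))), Rational(1, 2))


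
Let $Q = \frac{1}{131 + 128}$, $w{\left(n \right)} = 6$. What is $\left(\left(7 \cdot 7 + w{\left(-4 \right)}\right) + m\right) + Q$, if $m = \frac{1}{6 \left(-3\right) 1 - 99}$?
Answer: $\frac{1666523}{30303} \approx 54.995$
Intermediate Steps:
$Q = \frac{1}{259} \approx 0.003861$
$m = - \frac{1}{117}$ ($m = \frac{1}{\left(-18\right) 1 - 99} = \frac{1}{-18 - 99} = \frac{1}{-117} = - \frac{1}{117} \approx -0.008547$)
$\left(\left(7 \cdot 7 + w{\left(-4 \right)}\right) + m\right) + Q = \left(\left(7 \cdot 7 + 6\right) - \frac{1}{117}\right) + \frac{1}{259} = \left(\left(49 + 6\right) - \frac{1}{117}\right) + \frac{1}{259} = \left(55 - \frac{1}{117}\right) + \frac{1}{259} = \frac{6434}{117} + \frac{1}{259} = \frac{1666523}{30303}$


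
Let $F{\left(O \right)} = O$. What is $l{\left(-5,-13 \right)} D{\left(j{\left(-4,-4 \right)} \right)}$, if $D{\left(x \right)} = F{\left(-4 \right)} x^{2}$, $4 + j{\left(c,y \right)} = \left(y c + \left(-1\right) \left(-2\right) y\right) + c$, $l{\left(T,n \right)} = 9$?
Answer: $0$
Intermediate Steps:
$j{\left(c,y \right)} = -4 + c + 2 y + c y$ ($j{\left(c,y \right)} = -4 + \left(\left(y c + \left(-1\right) \left(-2\right) y\right) + c\right) = -4 + \left(\left(c y + 2 y\right) + c\right) = -4 + \left(\left(2 y + c y\right) + c\right) = -4 + \left(c + 2 y + c y\right) = -4 + c + 2 y + c y$)
$D{\left(x \right)} = - 4 x^{2}$
$l{\left(-5,-13 \right)} D{\left(j{\left(-4,-4 \right)} \right)} = 9 \left(- 4 \left(-4 - 4 + 2 \left(-4\right) - -16\right)^{2}\right) = 9 \left(- 4 \left(-4 - 4 - 8 + 16\right)^{2}\right) = 9 \left(- 4 \cdot 0^{2}\right) = 9 \left(\left(-4\right) 0\right) = 9 \cdot 0 = 0$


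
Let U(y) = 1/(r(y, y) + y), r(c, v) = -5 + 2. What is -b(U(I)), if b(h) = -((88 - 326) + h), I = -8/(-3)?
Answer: -241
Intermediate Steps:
r(c, v) = -3
I = 8/3 (I = -8*(-1/3) = 8/3 ≈ 2.6667)
U(y) = 1/(-3 + y)
b(h) = 238 - h (b(h) = -(-238 + h) = 238 - h)
-b(U(I)) = -(238 - 1/(-3 + 8/3)) = -(238 - 1/(-1/3)) = -(238 - 1*(-3)) = -(238 + 3) = -1*241 = -241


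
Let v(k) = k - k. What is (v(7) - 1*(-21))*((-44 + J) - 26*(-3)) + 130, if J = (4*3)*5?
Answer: 2104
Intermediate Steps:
v(k) = 0
J = 60 (J = 12*5 = 60)
(v(7) - 1*(-21))*((-44 + J) - 26*(-3)) + 130 = (0 - 1*(-21))*((-44 + 60) - 26*(-3)) + 130 = (0 + 21)*(16 + 78) + 130 = 21*94 + 130 = 1974 + 130 = 2104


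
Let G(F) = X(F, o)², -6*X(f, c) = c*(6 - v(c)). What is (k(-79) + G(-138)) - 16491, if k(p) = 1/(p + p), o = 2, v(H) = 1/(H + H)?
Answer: -187559897/11376 ≈ -16487.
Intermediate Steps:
v(H) = 1/(2*H)
X(f, c) = -c*(6 - 1/(2*c))/6
k(p) = 1/(2*p)
G(F) = 529/144 (G(F) = (1/12 - 1*2)² = (1/12 - 2)² = (-23/12)² = 529/144)
(k(-79) + G(-138)) - 16491 = ((½)/(-79) + 529/144) - 16491 = ((½)*(-1/79) + 529/144) - 16491 = (-1/158 + 529/144) - 16491 = 41719/11376 - 16491 = -187559897/11376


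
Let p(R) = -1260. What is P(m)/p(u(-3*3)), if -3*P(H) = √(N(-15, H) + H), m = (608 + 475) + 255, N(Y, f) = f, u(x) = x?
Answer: √669/1890 ≈ 0.013685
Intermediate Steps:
m = 1338 (m = 1083 + 255 = 1338)
P(H) = -√2*√H/3 (P(H) = -√(H + H)/3 = -√2*√H/3)
P(m)/p(u(-3*3)) = -√2*√1338/3/(-1260) = -2*√669/3*(-1/1260) = √669/1890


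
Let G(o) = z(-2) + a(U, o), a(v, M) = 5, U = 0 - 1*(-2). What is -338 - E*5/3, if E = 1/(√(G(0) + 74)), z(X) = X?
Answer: -338 - 5*√77/231 ≈ -338.19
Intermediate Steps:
U = 2 (U = 0 + 2 = 2)
G(o) = 3 (G(o) = -2 + 5 = 3)
E = √77/77 (E = 1/(√(3 + 74)) = 1/(√77) = √77/77 ≈ 0.11396)
-338 - E*5/3 = -338 - √77/77*5/3 = -338 - 5*√77/231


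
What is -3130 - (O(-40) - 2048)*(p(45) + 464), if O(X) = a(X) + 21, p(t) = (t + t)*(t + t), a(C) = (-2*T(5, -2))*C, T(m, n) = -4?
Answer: 20096578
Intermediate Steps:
a(C) = 8*C (a(C) = (-2*(-4))*C = 8*C)
p(t) = 4*t² (p(t) = (2*t)*(2*t) = 4*t²)
O(X) = 21 + 8*X (O(X) = 8*X + 21 = 21 + 8*X)
-3130 - (O(-40) - 2048)*(p(45) + 464) = -3130 - ((21 + 8*(-40)) - 2048)*(4*45² + 464) = -3130 - ((21 - 320) - 2048)*(4*2025 + 464) = -3130 - (-299 - 2048)*(8100 + 464) = -3130 - (-2347)*8564 = -3130 - 1*(-20099708) = -3130 + 20099708 = 20096578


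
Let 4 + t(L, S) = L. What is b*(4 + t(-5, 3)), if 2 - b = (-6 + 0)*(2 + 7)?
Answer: -280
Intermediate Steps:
t(L, S) = -4 + L
b = 56 (b = 2 - (-6 + 0)*(2 + 7) = 2 - (-6)*9 = 2 - 1*(-54) = 2 + 54 = 56)
b*(4 + t(-5, 3)) = 56*(4 + (-4 - 5)) = 56*(4 - 9) = 56*(-5) = -280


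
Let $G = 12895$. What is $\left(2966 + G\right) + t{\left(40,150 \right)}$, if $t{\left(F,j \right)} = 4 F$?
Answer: $16021$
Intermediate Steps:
$\left(2966 + G\right) + t{\left(40,150 \right)} = \left(2966 + 12895\right) + 4 \cdot 40 = 15861 + 160 = 16021$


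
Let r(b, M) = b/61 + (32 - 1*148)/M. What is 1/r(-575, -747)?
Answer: -45567/422449 ≈ -0.10786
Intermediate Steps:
r(b, M) = -116/M + b/61 (r(b, M) = b*(1/61) + (32 - 148)/M = b/61 - 116/M = -116/M + b/61)
1/r(-575, -747) = 1/(-116/(-747) + (1/61)*(-575)) = 1/(-116*(-1/747) - 575/61) = 1/(116/747 - 575/61) = 1/(-422449/45567) = -45567/422449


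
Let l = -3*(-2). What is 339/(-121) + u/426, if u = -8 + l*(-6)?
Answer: -74869/25773 ≈ -2.9049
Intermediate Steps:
l = 6
u = -44 (u = -8 + 6*(-6) = -8 - 36 = -44)
339/(-121) + u/426 = 339/(-121) - 44/426 = 339*(-1/121) - 44*1/426 = -339/121 - 22/213 = -74869/25773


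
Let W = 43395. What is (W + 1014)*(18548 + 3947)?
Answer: 998980455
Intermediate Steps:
(W + 1014)*(18548 + 3947) = (43395 + 1014)*(18548 + 3947) = 44409*22495 = 998980455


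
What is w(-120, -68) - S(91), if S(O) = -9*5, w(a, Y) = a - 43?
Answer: -118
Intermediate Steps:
w(a, Y) = -43 + a
S(O) = -45
w(-120, -68) - S(91) = (-43 - 120) - 1*(-45) = -163 + 45 = -118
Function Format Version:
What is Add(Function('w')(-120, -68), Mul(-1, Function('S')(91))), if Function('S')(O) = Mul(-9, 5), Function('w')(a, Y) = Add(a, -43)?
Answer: -118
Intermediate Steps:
Function('w')(a, Y) = Add(-43, a)
Function('S')(O) = -45
Add(Function('w')(-120, -68), Mul(-1, Function('S')(91))) = Add(Add(-43, -120), Mul(-1, -45)) = Add(-163, 45) = -118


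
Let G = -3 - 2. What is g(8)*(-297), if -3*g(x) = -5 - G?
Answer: 0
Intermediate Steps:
G = -5
g(x) = 0 (g(x) = -(-5 - 1*(-5))/3 = -(-5 + 5)/3 = -1/3*0 = 0)
g(8)*(-297) = 0*(-297) = 0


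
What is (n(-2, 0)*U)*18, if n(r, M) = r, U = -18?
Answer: 648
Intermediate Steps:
(n(-2, 0)*U)*18 = -2*(-18)*18 = 36*18 = 648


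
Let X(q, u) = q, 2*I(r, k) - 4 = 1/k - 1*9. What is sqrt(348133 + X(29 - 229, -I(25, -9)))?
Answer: sqrt(347933) ≈ 589.86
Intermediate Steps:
I(r, k) = -5/2 + 1/(2*k) (I(r, k) = 2 + (1/k - 1*9)/2 = 2 + (1/k - 9)/2 = 2 + (-9 + 1/k)/2 = 2 + (-9/2 + 1/(2*k)) = -5/2 + 1/(2*k))
sqrt(348133 + X(29 - 229, -I(25, -9))) = sqrt(348133 + (29 - 229)) = sqrt(348133 - 200) = sqrt(347933)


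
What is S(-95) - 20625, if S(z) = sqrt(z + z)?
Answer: -20625 + I*sqrt(190) ≈ -20625.0 + 13.784*I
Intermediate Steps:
S(z) = sqrt(2)*sqrt(z) (S(z) = sqrt(2*z) = sqrt(2)*sqrt(z))
S(-95) - 20625 = sqrt(2)*sqrt(-95) - 20625 = sqrt(2)*(I*sqrt(95)) - 20625 = I*sqrt(190) - 20625 = -20625 + I*sqrt(190)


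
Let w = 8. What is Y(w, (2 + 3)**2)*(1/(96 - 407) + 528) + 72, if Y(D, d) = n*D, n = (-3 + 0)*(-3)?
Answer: 11845296/311 ≈ 38088.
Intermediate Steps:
n = 9 (n = -3*(-3) = 9)
Y(D, d) = 9*D
Y(w, (2 + 3)**2)*(1/(96 - 407) + 528) + 72 = (9*8)*(1/(96 - 407) + 528) + 72 = 72*(1/(-311) + 528) + 72 = 72*(-1/311 + 528) + 72 = 72*(164207/311) + 72 = 11822904/311 + 72 = 11845296/311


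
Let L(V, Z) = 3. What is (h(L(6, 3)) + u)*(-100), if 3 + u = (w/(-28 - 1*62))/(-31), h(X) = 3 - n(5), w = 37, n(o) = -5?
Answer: -139870/279 ≈ -501.33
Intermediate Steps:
h(X) = 8 (h(X) = 3 - 1*(-5) = 3 + 5 = 8)
u = -8333/2790 (u = -3 + (37/(-28 - 1*62))/(-31) = -3 + (37/(-28 - 62))*(-1/31) = -3 + (37/(-90))*(-1/31) = -3 + (37*(-1/90))*(-1/31) = -3 - 37/90*(-1/31) = -3 + 37/2790 = -8333/2790 ≈ -2.9867)
(h(L(6, 3)) + u)*(-100) = (8 - 8333/2790)*(-100) = (13987/2790)*(-100) = -139870/279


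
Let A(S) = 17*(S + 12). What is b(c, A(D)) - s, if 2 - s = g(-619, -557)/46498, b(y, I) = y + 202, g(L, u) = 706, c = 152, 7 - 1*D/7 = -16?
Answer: 8184001/23249 ≈ 352.02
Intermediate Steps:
D = 161 (D = 49 - 7*(-16) = 49 + 112 = 161)
A(S) = 204 + 17*S (A(S) = 17*(12 + S) = 204 + 17*S)
b(y, I) = 202 + y
s = 46145/23249 (s = 2 - 706/46498 = 2 - 1*353/23249 = 2 - 353/23249 = 46145/23249 ≈ 1.9848)
b(c, A(D)) - s = (202 + 152) - 1*46145/23249 = 354 - 46145/23249 = 8184001/23249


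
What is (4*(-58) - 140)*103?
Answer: -38316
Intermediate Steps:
(4*(-58) - 140)*103 = (-232 - 140)*103 = -372*103 = -38316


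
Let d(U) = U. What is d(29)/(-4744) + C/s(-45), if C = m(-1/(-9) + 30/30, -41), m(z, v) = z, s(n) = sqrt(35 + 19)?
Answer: -29/4744 + 5*sqrt(6)/81 ≈ 0.14509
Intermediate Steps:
s(n) = 3*sqrt(6) (s(n) = sqrt(54) = 3*sqrt(6))
C = 10/9 (C = -1/(-9) + 30/30 = -1*(-1/9) + 30*(1/30) = 1/9 + 1 = 10/9 ≈ 1.1111)
d(29)/(-4744) + C/s(-45) = 29/(-4744) + 10/(9*((3*sqrt(6)))) = 29*(-1/4744) + 10*(sqrt(6)/18)/9 = -29/4744 + 5*sqrt(6)/81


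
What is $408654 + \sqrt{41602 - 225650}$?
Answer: $408654 + 4 i \sqrt{11503} \approx 4.0865 \cdot 10^{5} + 429.01 i$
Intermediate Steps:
$408654 + \sqrt{41602 - 225650} = 408654 + \sqrt{-184048} = 408654 + 4 i \sqrt{11503}$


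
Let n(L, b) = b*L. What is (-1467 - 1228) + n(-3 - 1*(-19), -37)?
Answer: -3287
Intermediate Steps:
n(L, b) = L*b
(-1467 - 1228) + n(-3 - 1*(-19), -37) = (-1467 - 1228) + (-3 - 1*(-19))*(-37) = -2695 + (-3 + 19)*(-37) = -2695 + 16*(-37) = -2695 - 592 = -3287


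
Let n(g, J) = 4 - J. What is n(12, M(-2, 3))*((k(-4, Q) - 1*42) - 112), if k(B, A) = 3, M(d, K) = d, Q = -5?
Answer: -906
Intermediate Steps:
n(12, M(-2, 3))*((k(-4, Q) - 1*42) - 112) = (4 - 1*(-2))*((3 - 1*42) - 112) = (4 + 2)*((3 - 42) - 112) = 6*(-39 - 112) = 6*(-151) = -906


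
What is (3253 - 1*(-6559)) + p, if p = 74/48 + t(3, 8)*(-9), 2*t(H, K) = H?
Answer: 235201/24 ≈ 9800.0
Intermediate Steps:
t(H, K) = H/2
p = -287/24 (p = 74/48 + ((1/2)*3)*(-9) = 74*(1/48) + (3/2)*(-9) = 37/24 - 27/2 = -287/24 ≈ -11.958)
(3253 - 1*(-6559)) + p = (3253 - 1*(-6559)) - 287/24 = (3253 + 6559) - 287/24 = 9812 - 287/24 = 235201/24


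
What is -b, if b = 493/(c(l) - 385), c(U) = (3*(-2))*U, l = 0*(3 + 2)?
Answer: 493/385 ≈ 1.2805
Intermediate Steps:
l = 0 (l = 0*5 = 0)
c(U) = -6*U
b = -493/385 (b = 493/(-6*0 - 385) = 493/(0 - 385) = 493/(-385) = -1/385*493 = -493/385 ≈ -1.2805)
-b = -1*(-493/385) = 493/385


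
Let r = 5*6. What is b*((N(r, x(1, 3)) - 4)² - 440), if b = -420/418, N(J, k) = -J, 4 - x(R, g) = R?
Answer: -150360/209 ≈ -719.43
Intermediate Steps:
x(R, g) = 4 - R
r = 30
b = -210/209 (b = -420*1/418 = -210/209 ≈ -1.0048)
b*((N(r, x(1, 3)) - 4)² - 440) = -210*((-1*30 - 4)² - 440)/209 = -210*((-30 - 4)² - 440)/209 = -210*((-34)² - 440)/209 = -210*(1156 - 440)/209 = -210/209*716 = -150360/209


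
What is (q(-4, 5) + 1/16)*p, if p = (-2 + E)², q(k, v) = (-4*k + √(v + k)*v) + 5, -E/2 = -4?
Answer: 3753/4 ≈ 938.25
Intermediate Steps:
E = 8 (E = -2*(-4) = 8)
q(k, v) = 5 - 4*k + v*√(k + v) (q(k, v) = (-4*k + √(k + v)*v) + 5 = (-4*k + v*√(k + v)) + 5 = 5 - 4*k + v*√(k + v))
p = 36 (p = (-2 + 8)² = 6² = 36)
(q(-4, 5) + 1/16)*p = ((5 - 4*(-4) + 5*√(-4 + 5)) + 1/16)*36 = ((5 + 16 + 5*√1) + 1/16)*36 = ((5 + 16 + 5*1) + 1/16)*36 = ((5 + 16 + 5) + 1/16)*36 = (26 + 1/16)*36 = (417/16)*36 = 3753/4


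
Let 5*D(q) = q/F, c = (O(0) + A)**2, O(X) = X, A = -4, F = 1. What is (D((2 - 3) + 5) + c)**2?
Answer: 7056/25 ≈ 282.24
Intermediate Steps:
c = 16 (c = (0 - 4)**2 = (-4)**2 = 16)
D(q) = q/5 (D(q) = (q/1)/5 = (q*1)/5 = q/5)
(D((2 - 3) + 5) + c)**2 = (((2 - 3) + 5)/5 + 16)**2 = ((-1 + 5)/5 + 16)**2 = ((1/5)*4 + 16)**2 = (4/5 + 16)**2 = (84/5)**2 = 7056/25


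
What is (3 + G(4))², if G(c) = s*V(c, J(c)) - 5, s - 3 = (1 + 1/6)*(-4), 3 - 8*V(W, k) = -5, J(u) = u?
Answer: 121/9 ≈ 13.444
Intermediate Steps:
V(W, k) = 1 (V(W, k) = 3/8 - ⅛*(-5) = 3/8 + 5/8 = 1)
s = -5/3 (s = 3 + (1 + 1/6)*(-4) = 3 + (1 + ⅙)*(-4) = 3 + (7/6)*(-4) = 3 - 14/3 = -5/3 ≈ -1.6667)
G(c) = -20/3 (G(c) = -5/3*1 - 5 = -5/3 - 5 = -20/3)
(3 + G(4))² = (3 - 20/3)² = (-11/3)² = 121/9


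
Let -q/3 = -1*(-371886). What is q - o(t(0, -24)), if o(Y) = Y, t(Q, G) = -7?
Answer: -1115651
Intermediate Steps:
q = -1115658 (q = -(-3)*(-371886) = -3*371886 = -1115658)
q - o(t(0, -24)) = -1115658 - 1*(-7) = -1115658 + 7 = -1115651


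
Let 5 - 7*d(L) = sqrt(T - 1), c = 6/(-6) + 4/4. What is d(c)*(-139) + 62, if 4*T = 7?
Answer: -261/7 + 139*sqrt(3)/14 ≈ -20.089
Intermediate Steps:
T = 7/4 (T = (1/4)*7 = 7/4 ≈ 1.7500)
c = 0 (c = 6*(-1/6) + 4*(1/4) = -1 + 1 = 0)
d(L) = 5/7 - sqrt(3)/14 (d(L) = 5/7 - sqrt(7/4 - 1)/7 = 5/7 - sqrt(3)/14)
d(c)*(-139) + 62 = (5/7 - sqrt(3)/14)*(-139) + 62 = (-695/7 + 139*sqrt(3)/14) + 62 = -261/7 + 139*sqrt(3)/14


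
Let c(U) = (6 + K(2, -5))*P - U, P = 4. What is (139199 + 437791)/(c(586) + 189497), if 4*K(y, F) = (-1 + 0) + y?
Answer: 288495/94468 ≈ 3.0539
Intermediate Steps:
K(y, F) = -¼ + y/4 (K(y, F) = ((-1 + 0) + y)/4 = (-1 + y)/4 = -¼ + y/4)
c(U) = 25 - U (c(U) = (6 + (-¼ + (¼)*2))*4 - U = (6 + (-¼ + ½))*4 - U = (6 + ¼)*4 - U = (25/4)*4 - U = 25 - U)
(139199 + 437791)/(c(586) + 189497) = (139199 + 437791)/((25 - 1*586) + 189497) = 576990/((25 - 586) + 189497) = 576990/(-561 + 189497) = 576990/188936 = 576990*(1/188936) = 288495/94468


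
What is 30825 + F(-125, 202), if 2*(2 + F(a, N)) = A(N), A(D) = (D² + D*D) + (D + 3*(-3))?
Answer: 143447/2 ≈ 71724.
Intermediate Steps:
A(D) = -9 + D + 2*D² (A(D) = (D² + D²) + (D - 9) = 2*D² + (-9 + D) = -9 + D + 2*D²)
F(a, N) = -13/2 + N² + N/2 (F(a, N) = -2 + (-9 + N + 2*N²)/2 = -2 + (-9/2 + N² + N/2) = -13/2 + N² + N/2)
30825 + F(-125, 202) = 30825 + (-13/2 + 202² + (½)*202) = 30825 + (-13/2 + 40804 + 101) = 30825 + 81797/2 = 143447/2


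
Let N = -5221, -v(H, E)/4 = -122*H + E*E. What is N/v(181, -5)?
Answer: -227/3836 ≈ -0.059176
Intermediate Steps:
v(H, E) = -4*E**2 + 488*H (v(H, E) = -4*(-122*H + E*E) = -4*(-122*H + E**2) = -4*(E**2 - 122*H) = -4*E**2 + 488*H)
N/v(181, -5) = -5221/(-4*(-5)**2 + 488*181) = -5221/(-4*25 + 88328) = -5221/(-100 + 88328) = -5221/88228 = -5221*1/88228 = -227/3836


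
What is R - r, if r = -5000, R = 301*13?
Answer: 8913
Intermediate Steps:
R = 3913
R - r = 3913 - 1*(-5000) = 3913 + 5000 = 8913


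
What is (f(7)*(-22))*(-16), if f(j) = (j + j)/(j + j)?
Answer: 352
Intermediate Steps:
f(j) = 1 (f(j) = (2*j)/((2*j)) = (2*j)*(1/(2*j)) = 1)
(f(7)*(-22))*(-16) = (1*(-22))*(-16) = -22*(-16) = 352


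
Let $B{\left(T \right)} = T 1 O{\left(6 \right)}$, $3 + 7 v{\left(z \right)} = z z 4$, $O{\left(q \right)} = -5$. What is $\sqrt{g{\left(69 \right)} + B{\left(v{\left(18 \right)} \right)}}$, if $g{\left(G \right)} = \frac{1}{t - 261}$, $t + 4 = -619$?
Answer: $\frac{31 i \sqrt{9200009}}{3094} \approx 30.39 i$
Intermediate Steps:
$t = -623$ ($t = -4 - 619 = -623$)
$v{\left(z \right)} = - \frac{3}{7} + \frac{4 z^{2}}{7}$ ($v{\left(z \right)} = - \frac{3}{7} + \frac{z z 4}{7} = - \frac{3}{7} + \frac{z^{2} \cdot 4}{7} = - \frac{3}{7} + \frac{4 z^{2}}{7}$)
$g{\left(G \right)} = - \frac{1}{884}$ ($g{\left(G \right)} = \frac{1}{-623 - 261} = \frac{1}{-884} = - \frac{1}{884}$)
$B{\left(T \right)} = - 5 T$ ($B{\left(T \right)} = T 1 \left(-5\right) = T \left(-5\right) = - 5 T$)
$\sqrt{g{\left(69 \right)} + B{\left(v{\left(18 \right)} \right)}} = \sqrt{- \frac{1}{884} - 5 \left(- \frac{3}{7} + \frac{4 \cdot 18^{2}}{7}\right)} = \sqrt{- \frac{1}{884} - 5 \left(- \frac{3}{7} + \frac{4}{7} \cdot 324\right)} = \sqrt{- \frac{1}{884} - 5 \left(- \frac{3}{7} + \frac{1296}{7}\right)} = \sqrt{- \frac{1}{884} - \frac{6465}{7}} = \sqrt{- \frac{5715067}{6188}} = \frac{31 i \sqrt{9200009}}{3094}$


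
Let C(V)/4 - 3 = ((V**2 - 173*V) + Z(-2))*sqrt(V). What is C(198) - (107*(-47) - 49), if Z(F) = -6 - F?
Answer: 5090 + 59352*sqrt(22) ≈ 2.8348e+5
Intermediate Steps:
C(V) = 12 + 4*sqrt(V)*(-4 + V**2 - 173*V) (C(V) = 12 + 4*(((V**2 - 173*V) + (-6 - 1*(-2)))*sqrt(V)) = 12 + 4*(((V**2 - 173*V) + (-6 + 2))*sqrt(V)) = 12 + 4*(((V**2 - 173*V) - 4)*sqrt(V)) = 12 + 4*((-4 + V**2 - 173*V)*sqrt(V)) = 12 + 4*(sqrt(V)*(-4 + V**2 - 173*V)) = 12 + 4*sqrt(V)*(-4 + V**2 - 173*V))
C(198) - (107*(-47) - 49) = (12 - 411048*sqrt(22) - 48*sqrt(22) + 4*198**(5/2)) - (107*(-47) - 49) = (12 - 411048*sqrt(22) - 48*sqrt(22) + 4*(117612*sqrt(22))) - (-5029 - 49) = (12 - 411048*sqrt(22) - 48*sqrt(22) + 470448*sqrt(22)) - 1*(-5078) = (12 + 59352*sqrt(22)) + 5078 = 5090 + 59352*sqrt(22)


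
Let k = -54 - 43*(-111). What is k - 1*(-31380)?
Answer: 36099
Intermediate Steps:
k = 4719 (k = -54 + 4773 = 4719)
k - 1*(-31380) = 4719 - 1*(-31380) = 4719 + 31380 = 36099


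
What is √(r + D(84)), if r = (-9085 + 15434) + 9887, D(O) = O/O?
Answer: √16237 ≈ 127.42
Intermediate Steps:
D(O) = 1
r = 16236 (r = 6349 + 9887 = 16236)
√(r + D(84)) = √(16236 + 1) = √16237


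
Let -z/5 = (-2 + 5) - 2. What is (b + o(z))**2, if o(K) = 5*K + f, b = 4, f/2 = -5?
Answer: 961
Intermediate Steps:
f = -10 (f = 2*(-5) = -10)
z = -5 (z = -5*((-2 + 5) - 2) = -5*(3 - 2) = -5*1 = -5)
o(K) = -10 + 5*K (o(K) = 5*K - 10 = -10 + 5*K)
(b + o(z))**2 = (4 + (-10 + 5*(-5)))**2 = (4 + (-10 - 25))**2 = (4 - 35)**2 = (-31)**2 = 961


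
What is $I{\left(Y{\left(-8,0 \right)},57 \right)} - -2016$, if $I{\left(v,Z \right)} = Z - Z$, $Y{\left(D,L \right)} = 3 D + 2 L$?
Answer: $2016$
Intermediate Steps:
$Y{\left(D,L \right)} = 2 L + 3 D$
$I{\left(v,Z \right)} = 0$
$I{\left(Y{\left(-8,0 \right)},57 \right)} - -2016 = 0 - -2016 = 0 + 2016 = 2016$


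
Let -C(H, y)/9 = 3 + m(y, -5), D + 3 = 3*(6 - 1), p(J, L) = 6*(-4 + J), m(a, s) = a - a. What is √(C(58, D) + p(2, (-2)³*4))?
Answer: I*√39 ≈ 6.245*I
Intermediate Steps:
m(a, s) = 0
p(J, L) = -24 + 6*J
D = 12 (D = -3 + 3*(6 - 1) = -3 + 3*5 = -3 + 15 = 12)
C(H, y) = -27 (C(H, y) = -9*(3 + 0) = -9*3 = -27)
√(C(58, D) + p(2, (-2)³*4)) = √(-27 + (-24 + 6*2)) = √(-27 + (-24 + 12)) = √(-27 - 12) = √(-39) = I*√39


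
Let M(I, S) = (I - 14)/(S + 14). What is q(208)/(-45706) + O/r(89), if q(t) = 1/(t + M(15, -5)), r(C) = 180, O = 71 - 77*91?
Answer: -49481041499/1284110070 ≈ -38.533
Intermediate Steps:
O = -6936 (O = 71 - 7007 = -6936)
M(I, S) = (-14 + I)/(14 + S)
q(t) = 1/(⅑ + t) (q(t) = 1/(t + (-14 + 15)/(14 - 5)) = 1/(t + 1/9) = 1/(t + (⅑)*1) = 1/(t + ⅑) = 1/(⅑ + t))
q(208)/(-45706) + O/r(89) = (9/(1 + 9*208))/(-45706) - 6936/180 = (9/(1 + 1872))*(-1/45706) - 6936*1/180 = (9/1873)*(-1/45706) - 578/15 = -9/85607338 - 578/15 = -49481041499/1284110070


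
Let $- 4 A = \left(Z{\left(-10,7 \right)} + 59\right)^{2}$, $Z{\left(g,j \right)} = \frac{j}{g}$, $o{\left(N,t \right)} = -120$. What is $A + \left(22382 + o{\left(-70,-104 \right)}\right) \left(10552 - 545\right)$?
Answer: $\frac{89109993711}{400} \approx 2.2278 \cdot 10^{8}$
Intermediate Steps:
$A = - \frac{339889}{400}$ ($A = - \frac{\left(\frac{7}{-10} + 59\right)^{2}}{4} = - \frac{\left(7 \left(- \frac{1}{10}\right) + 59\right)^{2}}{4} = - \frac{\left(- \frac{7}{10} + 59\right)^{2}}{4} = - \frac{\left(\frac{583}{10}\right)^{2}}{4} = \left(- \frac{1}{4}\right) \frac{339889}{100} = - \frac{339889}{400} \approx -849.72$)
$A + \left(22382 + o{\left(-70,-104 \right)}\right) \left(10552 - 545\right) = - \frac{339889}{400} + \left(22382 - 120\right) \left(10552 - 545\right) = - \frac{339889}{400} + 22262 \cdot 10007 = - \frac{339889}{400} + 222775834 = \frac{89109993711}{400}$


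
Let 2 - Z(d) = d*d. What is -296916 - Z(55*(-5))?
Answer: -221293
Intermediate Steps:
Z(d) = 2 - d² (Z(d) = 2 - d*d = 2 - d²)
-296916 - Z(55*(-5)) = -296916 - (2 - (55*(-5))²) = -296916 - (2 - 1*(-275)²) = -296916 - (2 - 1*75625) = -296916 - (2 - 75625) = -296916 - 1*(-75623) = -296916 + 75623 = -221293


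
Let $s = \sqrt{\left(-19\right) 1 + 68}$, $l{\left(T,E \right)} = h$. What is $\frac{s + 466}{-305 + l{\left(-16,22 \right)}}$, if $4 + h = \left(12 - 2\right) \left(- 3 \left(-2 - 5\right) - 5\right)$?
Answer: $- \frac{473}{149} \approx -3.1745$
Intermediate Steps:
$h = 156$ ($h = -4 + \left(12 - 2\right) \left(- 3 \left(-2 - 5\right) - 5\right) = -4 + 10 \left(\left(-3\right) \left(-7\right) - 5\right) = -4 + 10 \left(21 - 5\right) = -4 + 10 \cdot 16 = -4 + 160 = 156$)
$l{\left(T,E \right)} = 156$
$s = 7$ ($s = \sqrt{-19 + 68} = \sqrt{49} = 7$)
$\frac{s + 466}{-305 + l{\left(-16,22 \right)}} = \frac{7 + 466}{-305 + 156} = \frac{473}{-149} = 473 \left(- \frac{1}{149}\right) = - \frac{473}{149}$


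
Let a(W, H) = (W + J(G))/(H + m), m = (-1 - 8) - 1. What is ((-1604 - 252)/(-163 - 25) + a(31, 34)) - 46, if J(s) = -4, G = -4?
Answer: -13161/376 ≈ -35.003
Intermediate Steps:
m = -10 (m = -9 - 1 = -10)
a(W, H) = (-4 + W)/(-10 + H) (a(W, H) = (W - 4)/(H - 10) = (-4 + W)/(-10 + H))
((-1604 - 252)/(-163 - 25) + a(31, 34)) - 46 = ((-1604 - 252)/(-163 - 25) + (-4 + 31)/(-10 + 34)) - 46 = (-1856/(-188) + 27/24) - 46 = (-1856*(-1/188) + (1/24)*27) - 46 = (464/47 + 9/8) - 46 = 4135/376 - 46 = -13161/376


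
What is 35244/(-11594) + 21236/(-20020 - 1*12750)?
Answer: -31844456/8634895 ≈ -3.6879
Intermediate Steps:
35244/(-11594) + 21236/(-20020 - 1*12750) = 35244*(-1/11594) + 21236/(-20020 - 12750) = -1602/527 + 21236/(-32770) = -1602/527 + 21236*(-1/32770) = -1602/527 - 10618/16385 = -31844456/8634895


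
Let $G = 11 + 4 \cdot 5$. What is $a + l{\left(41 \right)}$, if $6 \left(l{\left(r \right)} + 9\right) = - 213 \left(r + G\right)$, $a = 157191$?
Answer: $154626$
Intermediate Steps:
$G = 31$ ($G = 11 + 20 = 31$)
$l{\left(r \right)} = - \frac{2219}{2} - \frac{71 r}{2}$ ($l{\left(r \right)} = -9 + \frac{\left(-213\right) \left(r + 31\right)}{6} = -9 + \frac{\left(-213\right) \left(31 + r\right)}{6} = -9 + \frac{-6603 - 213 r}{6} = -9 - \left(\frac{2201}{2} + \frac{71 r}{2}\right) = - \frac{2219}{2} - \frac{71 r}{2}$)
$a + l{\left(41 \right)} = 157191 - 2565 = 154626$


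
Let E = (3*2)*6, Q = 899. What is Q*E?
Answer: 32364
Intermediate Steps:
E = 36 (E = 6*6 = 36)
Q*E = 899*36 = 32364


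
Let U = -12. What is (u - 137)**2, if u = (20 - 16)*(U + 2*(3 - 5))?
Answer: 40401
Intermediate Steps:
u = -64 (u = (20 - 16)*(-12 + 2*(3 - 5)) = 4*(-12 + 2*(-2)) = 4*(-12 - 4) = 4*(-16) = -64)
(u - 137)**2 = (-64 - 137)**2 = (-201)**2 = 40401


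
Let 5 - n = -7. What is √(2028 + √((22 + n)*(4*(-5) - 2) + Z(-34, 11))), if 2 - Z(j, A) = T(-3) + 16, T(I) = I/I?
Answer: √(2028 + I*√763) ≈ 45.034 + 0.3067*I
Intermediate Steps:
n = 12 (n = 5 - 1*(-7) = 5 + 7 = 12)
T(I) = 1
Z(j, A) = -15 (Z(j, A) = 2 - (1 + 16) = 2 - 1*17 = 2 - 17 = -15)
√(2028 + √((22 + n)*(4*(-5) - 2) + Z(-34, 11))) = √(2028 + √((22 + 12)*(4*(-5) - 2) - 15)) = √(2028 + √(34*(-20 - 2) - 15)) = √(2028 + √(34*(-22) - 15)) = √(2028 + √(-748 - 15)) = √(2028 + √(-763)) = √(2028 + I*√763)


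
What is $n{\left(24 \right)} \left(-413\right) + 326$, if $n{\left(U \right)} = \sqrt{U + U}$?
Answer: $326 - 1652 \sqrt{3} \approx -2535.3$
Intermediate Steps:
$n{\left(U \right)} = \sqrt{2} \sqrt{U}$ ($n{\left(U \right)} = \sqrt{2 U} = \sqrt{2} \sqrt{U}$)
$n{\left(24 \right)} \left(-413\right) + 326 = \sqrt{2} \sqrt{24} \left(-413\right) + 326 = \sqrt{2} \cdot 2 \sqrt{6} \left(-413\right) + 326 = 4 \sqrt{3} \left(-413\right) + 326 = - 1652 \sqrt{3} + 326 = 326 - 1652 \sqrt{3}$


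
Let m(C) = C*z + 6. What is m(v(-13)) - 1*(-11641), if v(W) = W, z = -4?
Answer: 11699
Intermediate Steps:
m(C) = 6 - 4*C (m(C) = C*(-4) + 6 = -4*C + 6 = 6 - 4*C)
m(v(-13)) - 1*(-11641) = (6 - 4*(-13)) - 1*(-11641) = (6 + 52) + 11641 = 58 + 11641 = 11699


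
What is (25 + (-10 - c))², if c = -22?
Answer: 1369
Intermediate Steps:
(25 + (-10 - c))² = (25 + (-10 - 1*(-22)))² = (25 + (-10 + 22))² = (25 + 12)² = 37² = 1369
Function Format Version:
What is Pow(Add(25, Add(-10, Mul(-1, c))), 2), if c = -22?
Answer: 1369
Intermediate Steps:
Pow(Add(25, Add(-10, Mul(-1, c))), 2) = Pow(Add(25, Add(-10, Mul(-1, -22))), 2) = Pow(Add(25, Add(-10, 22)), 2) = Pow(Add(25, 12), 2) = Pow(37, 2) = 1369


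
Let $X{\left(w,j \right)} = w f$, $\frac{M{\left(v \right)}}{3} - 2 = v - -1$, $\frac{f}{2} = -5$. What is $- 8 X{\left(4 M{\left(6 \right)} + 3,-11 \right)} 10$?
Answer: $88800$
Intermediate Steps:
$f = -10$ ($f = 2 \left(-5\right) = -10$)
$M{\left(v \right)} = 9 + 3 v$ ($M{\left(v \right)} = 6 + 3 \left(v - -1\right) = 6 + 3 \left(v + 1\right) = 6 + 3 \left(1 + v\right) = 6 + \left(3 + 3 v\right) = 9 + 3 v$)
$X{\left(w,j \right)} = - 10 w$ ($X{\left(w,j \right)} = w \left(-10\right) = - 10 w$)
$- 8 X{\left(4 M{\left(6 \right)} + 3,-11 \right)} 10 = - 8 \left(- 10 \left(4 \left(9 + 3 \cdot 6\right) + 3\right)\right) 10 = - 8 \left(- 10 \left(4 \left(9 + 18\right) + 3\right)\right) 10 = - 8 \left(- 10 \left(4 \cdot 27 + 3\right)\right) 10 = - 8 \left(- 10 \left(108 + 3\right)\right) 10 = - 8 \left(\left(-10\right) 111\right) 10 = \left(-8\right) \left(-1110\right) 10 = 8880 \cdot 10 = 88800$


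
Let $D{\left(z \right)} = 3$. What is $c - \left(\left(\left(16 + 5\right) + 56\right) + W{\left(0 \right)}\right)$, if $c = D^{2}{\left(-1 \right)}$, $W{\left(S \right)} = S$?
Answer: $-68$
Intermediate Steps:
$c = 9$ ($c = 3^{2} = 9$)
$c - \left(\left(\left(16 + 5\right) + 56\right) + W{\left(0 \right)}\right) = 9 - \left(\left(\left(16 + 5\right) + 56\right) + 0\right) = 9 - \left(\left(21 + 56\right) + 0\right) = 9 - \left(77 + 0\right) = 9 - 77 = -68$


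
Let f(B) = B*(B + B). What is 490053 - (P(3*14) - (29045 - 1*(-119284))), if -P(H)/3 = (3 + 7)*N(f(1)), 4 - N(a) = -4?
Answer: 638622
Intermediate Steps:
f(B) = 2*B**2 (f(B) = B*(2*B) = 2*B**2)
N(a) = 8 (N(a) = 4 - 1*(-4) = 4 + 4 = 8)
P(H) = -240 (P(H) = -3*(3 + 7)*8 = -30*8 = -3*80 = -240)
490053 - (P(3*14) - (29045 - 1*(-119284))) = 490053 - (-240 - (29045 - 1*(-119284))) = 490053 - (-240 - (29045 + 119284)) = 490053 - (-240 - 1*148329) = 490053 - (-240 - 148329) = 490053 - 1*(-148569) = 490053 + 148569 = 638622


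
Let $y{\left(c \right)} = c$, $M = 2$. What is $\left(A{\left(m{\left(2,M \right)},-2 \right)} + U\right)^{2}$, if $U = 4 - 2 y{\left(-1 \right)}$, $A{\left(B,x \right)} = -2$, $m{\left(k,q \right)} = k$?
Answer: $16$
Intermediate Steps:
$U = 6$ ($U = 4 - -2 = 4 + 2 = 6$)
$\left(A{\left(m{\left(2,M \right)},-2 \right)} + U\right)^{2} = \left(-2 + 6\right)^{2} = 4^{2} = 16$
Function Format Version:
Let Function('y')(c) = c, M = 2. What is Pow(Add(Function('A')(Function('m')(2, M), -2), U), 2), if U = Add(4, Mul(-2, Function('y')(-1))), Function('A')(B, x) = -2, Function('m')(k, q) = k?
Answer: 16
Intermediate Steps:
U = 6 (U = Add(4, Mul(-2, -1)) = Add(4, 2) = 6)
Pow(Add(Function('A')(Function('m')(2, M), -2), U), 2) = Pow(Add(-2, 6), 2) = Pow(4, 2) = 16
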